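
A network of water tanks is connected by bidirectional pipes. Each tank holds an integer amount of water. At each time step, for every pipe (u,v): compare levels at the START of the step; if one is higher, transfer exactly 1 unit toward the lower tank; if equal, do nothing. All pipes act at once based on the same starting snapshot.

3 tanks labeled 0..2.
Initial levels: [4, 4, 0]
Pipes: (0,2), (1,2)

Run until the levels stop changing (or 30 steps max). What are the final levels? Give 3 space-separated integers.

Step 1: flows [0->2,1->2] -> levels [3 3 2]
Step 2: flows [0->2,1->2] -> levels [2 2 4]
Step 3: flows [2->0,2->1] -> levels [3 3 2]
  -> period-2 cycle: step 3 state = step 1 state; never stabilizes
  -> state at step 30: (30-1) mod 2 = 1, same as step 2 -> [2 2 4]

Answer: 2 2 4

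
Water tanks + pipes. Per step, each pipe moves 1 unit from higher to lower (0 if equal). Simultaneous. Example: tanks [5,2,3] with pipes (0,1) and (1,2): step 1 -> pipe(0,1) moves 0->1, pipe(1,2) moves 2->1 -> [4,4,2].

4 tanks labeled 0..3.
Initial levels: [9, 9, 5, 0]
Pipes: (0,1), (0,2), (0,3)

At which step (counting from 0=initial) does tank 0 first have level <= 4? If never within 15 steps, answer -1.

Step 1: flows [0=1,0->2,0->3] -> levels [7 9 6 1]
Step 2: flows [1->0,0->2,0->3] -> levels [6 8 7 2]
Step 3: flows [1->0,2->0,0->3] -> levels [7 7 6 3]
Step 4: flows [0=1,0->2,0->3] -> levels [5 7 7 4]
Step 5: flows [1->0,2->0,0->3] -> levels [6 6 6 5]
Step 6: flows [0=1,0=2,0->3] -> levels [5 6 6 6]
Step 7: flows [1->0,2->0,3->0] -> levels [8 5 5 5]
Step 8: flows [0->1,0->2,0->3] -> levels [5 6 6 6]
  -> period-2 cycle (repeats step 6); tank 0 never drops to <=4
Tank 0 never reaches <=4 within 15 steps

Answer: -1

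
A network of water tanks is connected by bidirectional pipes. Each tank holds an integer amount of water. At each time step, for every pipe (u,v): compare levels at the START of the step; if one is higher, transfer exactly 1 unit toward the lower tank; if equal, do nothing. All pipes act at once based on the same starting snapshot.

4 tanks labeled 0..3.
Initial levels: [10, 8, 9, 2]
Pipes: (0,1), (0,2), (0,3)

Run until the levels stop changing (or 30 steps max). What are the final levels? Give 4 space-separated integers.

Step 1: flows [0->1,0->2,0->3] -> levels [7 9 10 3]
Step 2: flows [1->0,2->0,0->3] -> levels [8 8 9 4]
Step 3: flows [0=1,2->0,0->3] -> levels [8 8 8 5]
Step 4: flows [0=1,0=2,0->3] -> levels [7 8 8 6]
Step 5: flows [1->0,2->0,0->3] -> levels [8 7 7 7]
Step 6: flows [0->1,0->2,0->3] -> levels [5 8 8 8]
Step 7: flows [1->0,2->0,3->0] -> levels [8 7 7 7]
  -> period-2 cycle: step 7 state = step 5 state; never stabilizes
  -> state at step 30: (30-5) mod 2 = 1, same as step 6 -> [5 8 8 8]

Answer: 5 8 8 8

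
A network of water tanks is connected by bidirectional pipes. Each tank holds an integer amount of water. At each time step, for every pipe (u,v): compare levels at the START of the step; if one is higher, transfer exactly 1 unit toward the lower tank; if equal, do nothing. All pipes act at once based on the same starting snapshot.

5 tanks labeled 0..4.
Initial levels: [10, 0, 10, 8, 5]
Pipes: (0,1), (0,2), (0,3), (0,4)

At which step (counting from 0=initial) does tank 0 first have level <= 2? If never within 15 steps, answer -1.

Step 1: flows [0->1,0=2,0->3,0->4] -> levels [7 1 10 9 6]
Step 2: flows [0->1,2->0,3->0,0->4] -> levels [7 2 9 8 7]
Step 3: flows [0->1,2->0,3->0,0=4] -> levels [8 3 8 7 7]
Step 4: flows [0->1,0=2,0->3,0->4] -> levels [5 4 8 8 8]
Step 5: flows [0->1,2->0,3->0,4->0] -> levels [7 5 7 7 7]
Step 6: flows [0->1,0=2,0=3,0=4] -> levels [6 6 7 7 7]
Step 7: flows [0=1,2->0,3->0,4->0] -> levels [9 6 6 6 6]
Step 8: flows [0->1,0->2,0->3,0->4] -> levels [5 7 7 7 7]
Step 9: flows [1->0,2->0,3->0,4->0] -> levels [9 6 6 6 6]
  -> period-2 cycle (repeats step 7); tank 0 never drops to <=2
Tank 0 never reaches <=2 within 15 steps

Answer: -1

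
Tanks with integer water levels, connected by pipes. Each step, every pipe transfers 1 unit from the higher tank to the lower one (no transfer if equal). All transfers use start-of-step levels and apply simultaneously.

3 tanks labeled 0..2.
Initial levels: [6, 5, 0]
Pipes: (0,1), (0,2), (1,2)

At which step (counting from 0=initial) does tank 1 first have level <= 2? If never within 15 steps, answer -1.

Answer: -1

Derivation:
Step 1: flows [0->1,0->2,1->2] -> levels [4 5 2]
Step 2: flows [1->0,0->2,1->2] -> levels [4 3 4]
Step 3: flows [0->1,0=2,2->1] -> levels [3 5 3]
Step 4: flows [1->0,0=2,1->2] -> levels [4 3 4]
  -> period-2 cycle (repeats step 2); tank 1 never drops to <=2
Tank 1 never reaches <=2 within 15 steps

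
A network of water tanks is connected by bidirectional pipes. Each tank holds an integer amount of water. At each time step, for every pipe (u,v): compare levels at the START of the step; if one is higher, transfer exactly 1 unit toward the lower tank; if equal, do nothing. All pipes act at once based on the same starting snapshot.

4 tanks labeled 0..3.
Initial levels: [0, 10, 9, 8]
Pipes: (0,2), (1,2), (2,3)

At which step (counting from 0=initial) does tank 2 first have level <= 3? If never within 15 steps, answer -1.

Step 1: flows [2->0,1->2,2->3] -> levels [1 9 8 9]
Step 2: flows [2->0,1->2,3->2] -> levels [2 8 9 8]
Step 3: flows [2->0,2->1,2->3] -> levels [3 9 6 9]
Step 4: flows [2->0,1->2,3->2] -> levels [4 8 7 8]
Step 5: flows [2->0,1->2,3->2] -> levels [5 7 8 7]
Step 6: flows [2->0,2->1,2->3] -> levels [6 8 5 8]
Step 7: flows [0->2,1->2,3->2] -> levels [5 7 8 7]
  -> period-2 cycle (repeats step 5); tank 2 never drops to <=3
Tank 2 never reaches <=3 within 15 steps

Answer: -1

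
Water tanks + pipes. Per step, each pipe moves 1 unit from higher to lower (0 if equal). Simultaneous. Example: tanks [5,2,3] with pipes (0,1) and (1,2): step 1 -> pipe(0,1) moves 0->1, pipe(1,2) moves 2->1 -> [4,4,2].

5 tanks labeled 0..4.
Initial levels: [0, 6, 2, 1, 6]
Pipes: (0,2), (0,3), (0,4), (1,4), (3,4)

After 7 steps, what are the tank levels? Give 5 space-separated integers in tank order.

Answer: 4 4 2 3 2

Derivation:
Step 1: flows [2->0,3->0,4->0,1=4,4->3] -> levels [3 6 1 1 4]
Step 2: flows [0->2,0->3,4->0,1->4,4->3] -> levels [2 5 2 3 3]
Step 3: flows [0=2,3->0,4->0,1->4,3=4] -> levels [4 4 2 2 3]
Step 4: flows [0->2,0->3,0->4,1->4,4->3] -> levels [1 3 3 4 4]
Step 5: flows [2->0,3->0,4->0,4->1,3=4] -> levels [4 4 2 3 2]
Step 6: flows [0->2,0->3,0->4,1->4,3->4] -> levels [1 3 3 3 5]
Step 7: flows [2->0,3->0,4->0,4->1,4->3] -> levels [4 4 2 3 2]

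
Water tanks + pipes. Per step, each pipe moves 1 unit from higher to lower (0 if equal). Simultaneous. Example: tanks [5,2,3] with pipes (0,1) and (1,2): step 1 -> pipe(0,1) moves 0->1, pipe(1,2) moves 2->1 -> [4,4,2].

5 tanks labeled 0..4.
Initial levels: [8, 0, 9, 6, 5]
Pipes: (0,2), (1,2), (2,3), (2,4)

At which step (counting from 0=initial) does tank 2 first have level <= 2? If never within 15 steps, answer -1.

Answer: -1

Derivation:
Step 1: flows [2->0,2->1,2->3,2->4] -> levels [9 1 5 7 6]
Step 2: flows [0->2,2->1,3->2,4->2] -> levels [8 2 7 6 5]
Step 3: flows [0->2,2->1,2->3,2->4] -> levels [7 3 5 7 6]
Step 4: flows [0->2,2->1,3->2,4->2] -> levels [6 4 7 6 5]
Step 5: flows [2->0,2->1,2->3,2->4] -> levels [7 5 3 7 6]
Step 6: flows [0->2,1->2,3->2,4->2] -> levels [6 4 7 6 5]
  -> period-2 cycle (repeats step 4); tank 2 never drops to <=2
Tank 2 never reaches <=2 within 15 steps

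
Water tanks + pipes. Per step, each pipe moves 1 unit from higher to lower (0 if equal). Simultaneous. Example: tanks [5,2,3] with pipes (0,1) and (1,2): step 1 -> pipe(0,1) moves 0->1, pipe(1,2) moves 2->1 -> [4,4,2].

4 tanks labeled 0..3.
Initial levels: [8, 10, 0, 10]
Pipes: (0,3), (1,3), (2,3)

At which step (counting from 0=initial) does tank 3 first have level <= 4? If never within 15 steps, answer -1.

Step 1: flows [3->0,1=3,3->2] -> levels [9 10 1 8]
Step 2: flows [0->3,1->3,3->2] -> levels [8 9 2 9]
Step 3: flows [3->0,1=3,3->2] -> levels [9 9 3 7]
Step 4: flows [0->3,1->3,3->2] -> levels [8 8 4 8]
Step 5: flows [0=3,1=3,3->2] -> levels [8 8 5 7]
Step 6: flows [0->3,1->3,3->2] -> levels [7 7 6 8]
Step 7: flows [3->0,3->1,3->2] -> levels [8 8 7 5]
Step 8: flows [0->3,1->3,2->3] -> levels [7 7 6 8]
  -> period-2 cycle (repeats step 6); tank 3 never drops to <=4
Tank 3 never reaches <=4 within 15 steps

Answer: -1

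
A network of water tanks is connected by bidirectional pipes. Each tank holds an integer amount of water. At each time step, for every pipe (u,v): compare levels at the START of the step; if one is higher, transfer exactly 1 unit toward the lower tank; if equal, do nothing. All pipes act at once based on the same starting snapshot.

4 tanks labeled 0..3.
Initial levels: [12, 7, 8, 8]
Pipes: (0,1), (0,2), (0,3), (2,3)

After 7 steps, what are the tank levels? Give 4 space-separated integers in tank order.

Answer: 11 8 8 8

Derivation:
Step 1: flows [0->1,0->2,0->3,2=3] -> levels [9 8 9 9]
Step 2: flows [0->1,0=2,0=3,2=3] -> levels [8 9 9 9]
Step 3: flows [1->0,2->0,3->0,2=3] -> levels [11 8 8 8]
Step 4: flows [0->1,0->2,0->3,2=3] -> levels [8 9 9 9]
  -> period-2 cycle: step 4 state = step 2 state
  -> state at step 7: (7-2) mod 2 = 1, same as step 3 -> [11 8 8 8]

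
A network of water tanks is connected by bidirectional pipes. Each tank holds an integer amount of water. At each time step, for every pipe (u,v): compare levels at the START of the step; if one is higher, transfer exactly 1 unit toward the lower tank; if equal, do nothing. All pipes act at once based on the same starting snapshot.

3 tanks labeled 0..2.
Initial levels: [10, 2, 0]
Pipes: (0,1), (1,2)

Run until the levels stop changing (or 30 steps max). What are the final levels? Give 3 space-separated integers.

Answer: 4 4 4

Derivation:
Step 1: flows [0->1,1->2] -> levels [9 2 1]
Step 2: flows [0->1,1->2] -> levels [8 2 2]
Step 3: flows [0->1,1=2] -> levels [7 3 2]
Step 4: flows [0->1,1->2] -> levels [6 3 3]
Step 5: flows [0->1,1=2] -> levels [5 4 3]
Step 6: flows [0->1,1->2] -> levels [4 4 4]
Step 7: flows [0=1,1=2] -> levels [4 4 4]
  -> stable (no change)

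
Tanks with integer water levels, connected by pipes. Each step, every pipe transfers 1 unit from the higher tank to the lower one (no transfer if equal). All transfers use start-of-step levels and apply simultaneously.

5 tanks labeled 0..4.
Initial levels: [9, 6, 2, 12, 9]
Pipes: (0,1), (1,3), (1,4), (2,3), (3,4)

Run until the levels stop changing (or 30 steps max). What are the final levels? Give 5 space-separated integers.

Answer: 9 6 7 9 7

Derivation:
Step 1: flows [0->1,3->1,4->1,3->2,3->4] -> levels [8 9 3 9 9]
Step 2: flows [1->0,1=3,1=4,3->2,3=4] -> levels [9 8 4 8 9]
Step 3: flows [0->1,1=3,4->1,3->2,4->3] -> levels [8 10 5 8 7]
Step 4: flows [1->0,1->3,1->4,3->2,3->4] -> levels [9 7 6 7 9]
Step 5: flows [0->1,1=3,4->1,3->2,4->3] -> levels [8 9 7 7 7]
Step 6: flows [1->0,1->3,1->4,2=3,3=4] -> levels [9 6 7 8 8]
Step 7: flows [0->1,3->1,4->1,3->2,3=4] -> levels [8 9 8 6 7]
Step 8: flows [1->0,1->3,1->4,2->3,4->3] -> levels [9 6 7 9 7]
Step 9: flows [0->1,3->1,4->1,3->2,3->4] -> levels [8 9 8 6 7]
  -> period-2 cycle: step 9 state = step 7 state; never stabilizes
  -> state at step 30: (30-7) mod 2 = 1, same as step 8 -> [9 6 7 9 7]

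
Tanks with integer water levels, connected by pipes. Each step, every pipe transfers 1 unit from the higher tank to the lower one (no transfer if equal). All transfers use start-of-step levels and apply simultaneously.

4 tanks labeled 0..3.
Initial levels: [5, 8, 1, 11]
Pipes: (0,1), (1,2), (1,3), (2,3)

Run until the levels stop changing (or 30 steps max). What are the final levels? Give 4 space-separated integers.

Answer: 7 5 6 7

Derivation:
Step 1: flows [1->0,1->2,3->1,3->2] -> levels [6 7 3 9]
Step 2: flows [1->0,1->2,3->1,3->2] -> levels [7 6 5 7]
Step 3: flows [0->1,1->2,3->1,3->2] -> levels [6 7 7 5]
Step 4: flows [1->0,1=2,1->3,2->3] -> levels [7 5 6 7]
Step 5: flows [0->1,2->1,3->1,3->2] -> levels [6 8 6 5]
Step 6: flows [1->0,1->2,1->3,2->3] -> levels [7 5 6 7]
  -> period-2 cycle: step 6 state = step 4 state; never stabilizes
  -> state at step 30: (30-4) mod 2 = 0, same as step 4 -> [7 5 6 7]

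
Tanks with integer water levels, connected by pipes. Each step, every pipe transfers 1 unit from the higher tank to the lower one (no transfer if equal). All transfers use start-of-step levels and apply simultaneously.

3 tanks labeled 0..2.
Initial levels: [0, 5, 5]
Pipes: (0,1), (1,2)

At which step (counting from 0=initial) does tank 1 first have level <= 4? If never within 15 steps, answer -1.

Answer: 1

Derivation:
Step 1: flows [1->0,1=2] -> levels [1 4 5]
Tank 1 first reaches <=4 at step 1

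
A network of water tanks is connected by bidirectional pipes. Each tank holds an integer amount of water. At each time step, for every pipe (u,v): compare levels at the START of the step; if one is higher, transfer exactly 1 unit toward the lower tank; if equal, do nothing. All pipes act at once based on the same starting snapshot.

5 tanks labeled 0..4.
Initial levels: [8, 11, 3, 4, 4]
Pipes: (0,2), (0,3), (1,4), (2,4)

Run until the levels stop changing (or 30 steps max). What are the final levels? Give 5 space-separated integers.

Step 1: flows [0->2,0->3,1->4,4->2] -> levels [6 10 5 5 4]
Step 2: flows [0->2,0->3,1->4,2->4] -> levels [4 9 5 6 6]
Step 3: flows [2->0,3->0,1->4,4->2] -> levels [6 8 5 5 6]
Step 4: flows [0->2,0->3,1->4,4->2] -> levels [4 7 7 6 6]
Step 5: flows [2->0,3->0,1->4,2->4] -> levels [6 6 5 5 8]
Step 6: flows [0->2,0->3,4->1,4->2] -> levels [4 7 7 6 6]
  -> period-2 cycle: step 6 state = step 4 state; never stabilizes
  -> state at step 30: (30-4) mod 2 = 0, same as step 4 -> [4 7 7 6 6]

Answer: 4 7 7 6 6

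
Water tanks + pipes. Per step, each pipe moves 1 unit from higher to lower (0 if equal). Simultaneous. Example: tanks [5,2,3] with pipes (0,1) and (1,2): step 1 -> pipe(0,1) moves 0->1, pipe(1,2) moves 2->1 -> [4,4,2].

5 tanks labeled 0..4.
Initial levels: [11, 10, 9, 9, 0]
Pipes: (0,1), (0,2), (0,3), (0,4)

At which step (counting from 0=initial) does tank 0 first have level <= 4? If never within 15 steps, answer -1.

Step 1: flows [0->1,0->2,0->3,0->4] -> levels [7 11 10 10 1]
Step 2: flows [1->0,2->0,3->0,0->4] -> levels [9 10 9 9 2]
Step 3: flows [1->0,0=2,0=3,0->4] -> levels [9 9 9 9 3]
Step 4: flows [0=1,0=2,0=3,0->4] -> levels [8 9 9 9 4]
Step 5: flows [1->0,2->0,3->0,0->4] -> levels [10 8 8 8 5]
Step 6: flows [0->1,0->2,0->3,0->4] -> levels [6 9 9 9 6]
Step 7: flows [1->0,2->0,3->0,0=4] -> levels [9 8 8 8 6]
Step 8: flows [0->1,0->2,0->3,0->4] -> levels [5 9 9 9 7]
Step 9: flows [1->0,2->0,3->0,4->0] -> levels [9 8 8 8 6]
  -> period-2 cycle (repeats step 7); tank 0 never drops to <=4
Tank 0 never reaches <=4 within 15 steps

Answer: -1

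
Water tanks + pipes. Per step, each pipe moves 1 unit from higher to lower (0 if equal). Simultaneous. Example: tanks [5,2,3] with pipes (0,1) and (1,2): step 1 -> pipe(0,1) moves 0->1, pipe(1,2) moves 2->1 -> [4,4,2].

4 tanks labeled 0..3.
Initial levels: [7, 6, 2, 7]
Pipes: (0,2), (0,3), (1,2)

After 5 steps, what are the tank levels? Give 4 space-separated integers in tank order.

Answer: 7 6 4 5

Derivation:
Step 1: flows [0->2,0=3,1->2] -> levels [6 5 4 7]
Step 2: flows [0->2,3->0,1->2] -> levels [6 4 6 6]
Step 3: flows [0=2,0=3,2->1] -> levels [6 5 5 6]
Step 4: flows [0->2,0=3,1=2] -> levels [5 5 6 6]
Step 5: flows [2->0,3->0,2->1] -> levels [7 6 4 5]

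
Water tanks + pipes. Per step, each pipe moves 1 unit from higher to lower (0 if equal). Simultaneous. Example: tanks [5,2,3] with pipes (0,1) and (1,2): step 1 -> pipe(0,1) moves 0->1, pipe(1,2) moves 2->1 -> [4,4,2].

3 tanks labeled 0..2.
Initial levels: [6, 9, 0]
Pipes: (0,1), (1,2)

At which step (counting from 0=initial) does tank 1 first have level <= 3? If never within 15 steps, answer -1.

Answer: -1

Derivation:
Step 1: flows [1->0,1->2] -> levels [7 7 1]
Step 2: flows [0=1,1->2] -> levels [7 6 2]
Step 3: flows [0->1,1->2] -> levels [6 6 3]
Step 4: flows [0=1,1->2] -> levels [6 5 4]
Step 5: flows [0->1,1->2] -> levels [5 5 5]
Step 6: flows [0=1,1=2] -> levels [5 5 5]
  -> stable; tank 1 stays at 5 > 3
Tank 1 never reaches <=3 within 15 steps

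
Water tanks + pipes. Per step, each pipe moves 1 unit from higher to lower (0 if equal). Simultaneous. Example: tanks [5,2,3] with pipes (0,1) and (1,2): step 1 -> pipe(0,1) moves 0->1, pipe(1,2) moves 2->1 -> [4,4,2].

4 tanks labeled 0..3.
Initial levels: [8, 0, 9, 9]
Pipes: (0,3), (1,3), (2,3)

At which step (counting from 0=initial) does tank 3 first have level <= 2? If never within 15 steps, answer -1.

Step 1: flows [3->0,3->1,2=3] -> levels [9 1 9 7]
Step 2: flows [0->3,3->1,2->3] -> levels [8 2 8 8]
Step 3: flows [0=3,3->1,2=3] -> levels [8 3 8 7]
Step 4: flows [0->3,3->1,2->3] -> levels [7 4 7 8]
Step 5: flows [3->0,3->1,3->2] -> levels [8 5 8 5]
Step 6: flows [0->3,1=3,2->3] -> levels [7 5 7 7]
Step 7: flows [0=3,3->1,2=3] -> levels [7 6 7 6]
Step 8: flows [0->3,1=3,2->3] -> levels [6 6 6 8]
Step 9: flows [3->0,3->1,3->2] -> levels [7 7 7 5]
Step 10: flows [0->3,1->3,2->3] -> levels [6 6 6 8]
  -> period-2 cycle (repeats step 8); tank 3 never drops to <=2
Tank 3 never reaches <=2 within 15 steps

Answer: -1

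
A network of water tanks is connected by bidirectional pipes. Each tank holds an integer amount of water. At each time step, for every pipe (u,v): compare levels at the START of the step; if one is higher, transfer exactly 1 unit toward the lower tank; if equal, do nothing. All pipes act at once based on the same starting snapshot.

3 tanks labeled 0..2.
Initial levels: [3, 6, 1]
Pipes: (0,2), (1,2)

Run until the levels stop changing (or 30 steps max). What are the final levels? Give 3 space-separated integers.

Step 1: flows [0->2,1->2] -> levels [2 5 3]
Step 2: flows [2->0,1->2] -> levels [3 4 3]
Step 3: flows [0=2,1->2] -> levels [3 3 4]
Step 4: flows [2->0,2->1] -> levels [4 4 2]
Step 5: flows [0->2,1->2] -> levels [3 3 4]
  -> period-2 cycle: step 5 state = step 3 state; never stabilizes
  -> state at step 30: (30-3) mod 2 = 1, same as step 4 -> [4 4 2]

Answer: 4 4 2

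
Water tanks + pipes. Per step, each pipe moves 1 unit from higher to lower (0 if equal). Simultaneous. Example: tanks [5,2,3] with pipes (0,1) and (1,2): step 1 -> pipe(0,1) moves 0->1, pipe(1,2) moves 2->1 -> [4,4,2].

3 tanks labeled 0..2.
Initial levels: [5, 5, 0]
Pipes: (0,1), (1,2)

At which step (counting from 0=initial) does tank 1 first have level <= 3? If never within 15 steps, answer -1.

Answer: 3

Derivation:
Step 1: flows [0=1,1->2] -> levels [5 4 1]
Step 2: flows [0->1,1->2] -> levels [4 4 2]
Step 3: flows [0=1,1->2] -> levels [4 3 3]
Tank 1 first reaches <=3 at step 3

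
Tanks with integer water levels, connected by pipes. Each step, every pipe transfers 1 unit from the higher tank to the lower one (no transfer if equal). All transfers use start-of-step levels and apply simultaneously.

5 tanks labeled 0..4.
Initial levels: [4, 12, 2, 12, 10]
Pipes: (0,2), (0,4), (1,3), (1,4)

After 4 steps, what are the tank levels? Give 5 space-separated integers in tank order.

Step 1: flows [0->2,4->0,1=3,1->4] -> levels [4 11 3 12 10]
Step 2: flows [0->2,4->0,3->1,1->4] -> levels [4 11 4 11 10]
Step 3: flows [0=2,4->0,1=3,1->4] -> levels [5 10 4 11 10]
Step 4: flows [0->2,4->0,3->1,1=4] -> levels [5 11 5 10 9]

Answer: 5 11 5 10 9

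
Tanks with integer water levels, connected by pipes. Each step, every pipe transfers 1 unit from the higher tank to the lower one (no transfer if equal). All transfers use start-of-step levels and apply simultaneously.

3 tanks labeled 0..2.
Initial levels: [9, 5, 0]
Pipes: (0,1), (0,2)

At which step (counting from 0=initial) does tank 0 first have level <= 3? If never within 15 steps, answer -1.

Step 1: flows [0->1,0->2] -> levels [7 6 1]
Step 2: flows [0->1,0->2] -> levels [5 7 2]
Step 3: flows [1->0,0->2] -> levels [5 6 3]
Step 4: flows [1->0,0->2] -> levels [5 5 4]
Step 5: flows [0=1,0->2] -> levels [4 5 5]
Step 6: flows [1->0,2->0] -> levels [6 4 4]
Step 7: flows [0->1,0->2] -> levels [4 5 5]
  -> period-2 cycle (repeats step 5); tank 0 never drops to <=3
Tank 0 never reaches <=3 within 15 steps

Answer: -1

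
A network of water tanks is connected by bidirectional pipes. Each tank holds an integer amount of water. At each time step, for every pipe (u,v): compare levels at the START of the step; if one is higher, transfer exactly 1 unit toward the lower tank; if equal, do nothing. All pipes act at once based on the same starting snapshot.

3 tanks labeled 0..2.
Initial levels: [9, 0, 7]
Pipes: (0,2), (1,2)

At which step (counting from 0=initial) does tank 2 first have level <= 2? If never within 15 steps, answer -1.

Answer: -1

Derivation:
Step 1: flows [0->2,2->1] -> levels [8 1 7]
Step 2: flows [0->2,2->1] -> levels [7 2 7]
Step 3: flows [0=2,2->1] -> levels [7 3 6]
Step 4: flows [0->2,2->1] -> levels [6 4 6]
Step 5: flows [0=2,2->1] -> levels [6 5 5]
Step 6: flows [0->2,1=2] -> levels [5 5 6]
Step 7: flows [2->0,2->1] -> levels [6 6 4]
Step 8: flows [0->2,1->2] -> levels [5 5 6]
  -> period-2 cycle (repeats step 6); tank 2 never drops to <=2
Tank 2 never reaches <=2 within 15 steps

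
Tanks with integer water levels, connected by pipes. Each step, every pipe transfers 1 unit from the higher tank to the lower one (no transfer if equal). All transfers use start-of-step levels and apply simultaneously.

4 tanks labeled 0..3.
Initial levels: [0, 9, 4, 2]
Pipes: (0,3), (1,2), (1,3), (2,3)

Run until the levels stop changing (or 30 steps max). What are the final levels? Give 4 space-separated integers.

Answer: 4 5 4 2

Derivation:
Step 1: flows [3->0,1->2,1->3,2->3] -> levels [1 7 4 3]
Step 2: flows [3->0,1->2,1->3,2->3] -> levels [2 5 4 4]
Step 3: flows [3->0,1->2,1->3,2=3] -> levels [3 3 5 4]
Step 4: flows [3->0,2->1,3->1,2->3] -> levels [4 5 3 3]
Step 5: flows [0->3,1->2,1->3,2=3] -> levels [3 3 4 5]
Step 6: flows [3->0,2->1,3->1,3->2] -> levels [4 5 4 2]
Step 7: flows [0->3,1->2,1->3,2->3] -> levels [3 3 4 5]
  -> period-2 cycle: step 7 state = step 5 state; never stabilizes
  -> state at step 30: (30-5) mod 2 = 1, same as step 6 -> [4 5 4 2]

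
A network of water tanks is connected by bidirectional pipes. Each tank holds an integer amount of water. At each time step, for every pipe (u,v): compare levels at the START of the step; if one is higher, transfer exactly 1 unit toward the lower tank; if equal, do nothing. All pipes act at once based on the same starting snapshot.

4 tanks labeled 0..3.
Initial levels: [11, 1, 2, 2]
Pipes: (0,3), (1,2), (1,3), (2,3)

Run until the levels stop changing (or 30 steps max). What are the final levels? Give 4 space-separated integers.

Step 1: flows [0->3,2->1,3->1,2=3] -> levels [10 3 1 2]
Step 2: flows [0->3,1->2,1->3,3->2] -> levels [9 1 3 3]
Step 3: flows [0->3,2->1,3->1,2=3] -> levels [8 3 2 3]
Step 4: flows [0->3,1->2,1=3,3->2] -> levels [7 2 4 3]
Step 5: flows [0->3,2->1,3->1,2->3] -> levels [6 4 2 4]
Step 6: flows [0->3,1->2,1=3,3->2] -> levels [5 3 4 4]
Step 7: flows [0->3,2->1,3->1,2=3] -> levels [4 5 3 4]
Step 8: flows [0=3,1->2,1->3,3->2] -> levels [4 3 5 4]
Step 9: flows [0=3,2->1,3->1,2->3] -> levels [4 5 3 4]
  -> period-2 cycle: step 9 state = step 7 state; never stabilizes
  -> state at step 30: (30-7) mod 2 = 1, same as step 8 -> [4 3 5 4]

Answer: 4 3 5 4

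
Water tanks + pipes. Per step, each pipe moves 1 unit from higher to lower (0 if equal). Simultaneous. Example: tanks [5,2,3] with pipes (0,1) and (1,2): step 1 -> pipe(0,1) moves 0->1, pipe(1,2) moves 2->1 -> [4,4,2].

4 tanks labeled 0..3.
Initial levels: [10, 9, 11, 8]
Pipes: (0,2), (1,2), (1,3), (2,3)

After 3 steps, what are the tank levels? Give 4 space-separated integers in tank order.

Answer: 11 9 8 10

Derivation:
Step 1: flows [2->0,2->1,1->3,2->3] -> levels [11 9 8 10]
Step 2: flows [0->2,1->2,3->1,3->2] -> levels [10 9 11 8]
  -> period-2 cycle: step 2 state = step 0 state
  -> state at step 3: (3-0) mod 2 = 1, same as step 1 -> [11 9 8 10]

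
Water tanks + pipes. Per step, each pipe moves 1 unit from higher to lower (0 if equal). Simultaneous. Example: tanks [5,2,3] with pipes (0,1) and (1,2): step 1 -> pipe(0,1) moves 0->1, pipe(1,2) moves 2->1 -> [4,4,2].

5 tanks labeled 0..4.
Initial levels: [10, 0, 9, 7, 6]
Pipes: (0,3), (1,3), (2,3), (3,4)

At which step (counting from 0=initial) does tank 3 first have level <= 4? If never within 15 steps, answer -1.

Answer: 7

Derivation:
Step 1: flows [0->3,3->1,2->3,3->4] -> levels [9 1 8 7 7]
Step 2: flows [0->3,3->1,2->3,3=4] -> levels [8 2 7 8 7]
Step 3: flows [0=3,3->1,3->2,3->4] -> levels [8 3 8 5 8]
Step 4: flows [0->3,3->1,2->3,4->3] -> levels [7 4 7 7 7]
Step 5: flows [0=3,3->1,2=3,3=4] -> levels [7 5 7 6 7]
Step 6: flows [0->3,3->1,2->3,4->3] -> levels [6 6 6 8 6]
Step 7: flows [3->0,3->1,3->2,3->4] -> levels [7 7 7 4 7]
Tank 3 first reaches <=4 at step 7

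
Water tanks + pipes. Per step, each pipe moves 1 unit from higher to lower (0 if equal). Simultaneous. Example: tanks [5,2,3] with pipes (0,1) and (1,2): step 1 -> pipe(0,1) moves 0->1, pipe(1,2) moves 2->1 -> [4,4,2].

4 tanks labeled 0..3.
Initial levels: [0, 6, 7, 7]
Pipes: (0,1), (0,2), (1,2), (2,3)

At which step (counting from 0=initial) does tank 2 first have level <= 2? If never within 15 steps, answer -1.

Step 1: flows [1->0,2->0,2->1,2=3] -> levels [2 6 5 7]
Step 2: flows [1->0,2->0,1->2,3->2] -> levels [4 4 6 6]
Step 3: flows [0=1,2->0,2->1,2=3] -> levels [5 5 4 6]
Step 4: flows [0=1,0->2,1->2,3->2] -> levels [4 4 7 5]
Step 5: flows [0=1,2->0,2->1,2->3] -> levels [5 5 4 6]
  -> period-2 cycle (repeats step 3); tank 2 never drops to <=2
Tank 2 never reaches <=2 within 15 steps

Answer: -1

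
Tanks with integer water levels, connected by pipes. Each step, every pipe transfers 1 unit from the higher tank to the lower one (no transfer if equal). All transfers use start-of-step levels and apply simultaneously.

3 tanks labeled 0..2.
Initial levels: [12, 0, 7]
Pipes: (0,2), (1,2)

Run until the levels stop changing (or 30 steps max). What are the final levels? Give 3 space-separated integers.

Step 1: flows [0->2,2->1] -> levels [11 1 7]
Step 2: flows [0->2,2->1] -> levels [10 2 7]
Step 3: flows [0->2,2->1] -> levels [9 3 7]
Step 4: flows [0->2,2->1] -> levels [8 4 7]
Step 5: flows [0->2,2->1] -> levels [7 5 7]
Step 6: flows [0=2,2->1] -> levels [7 6 6]
Step 7: flows [0->2,1=2] -> levels [6 6 7]
Step 8: flows [2->0,2->1] -> levels [7 7 5]
Step 9: flows [0->2,1->2] -> levels [6 6 7]
  -> period-2 cycle: step 9 state = step 7 state; never stabilizes
  -> state at step 30: (30-7) mod 2 = 1, same as step 8 -> [7 7 5]

Answer: 7 7 5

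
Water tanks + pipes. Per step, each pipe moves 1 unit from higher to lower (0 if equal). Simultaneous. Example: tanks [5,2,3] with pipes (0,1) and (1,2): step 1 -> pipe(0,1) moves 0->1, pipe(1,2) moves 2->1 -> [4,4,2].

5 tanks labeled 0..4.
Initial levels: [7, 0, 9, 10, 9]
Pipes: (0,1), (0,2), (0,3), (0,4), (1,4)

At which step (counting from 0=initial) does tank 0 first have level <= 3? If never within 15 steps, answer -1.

Answer: -1

Derivation:
Step 1: flows [0->1,2->0,3->0,4->0,4->1] -> levels [9 2 8 9 7]
Step 2: flows [0->1,0->2,0=3,0->4,4->1] -> levels [6 4 9 9 7]
Step 3: flows [0->1,2->0,3->0,4->0,4->1] -> levels [8 6 8 8 5]
Step 4: flows [0->1,0=2,0=3,0->4,1->4] -> levels [6 6 8 8 7]
Step 5: flows [0=1,2->0,3->0,4->0,4->1] -> levels [9 7 7 7 5]
Step 6: flows [0->1,0->2,0->3,0->4,1->4] -> levels [5 7 8 8 7]
Step 7: flows [1->0,2->0,3->0,4->0,1=4] -> levels [9 6 7 7 6]
Step 8: flows [0->1,0->2,0->3,0->4,1=4] -> levels [5 7 8 8 7]
  -> period-2 cycle (repeats step 6); tank 0 never drops to <=3
Tank 0 never reaches <=3 within 15 steps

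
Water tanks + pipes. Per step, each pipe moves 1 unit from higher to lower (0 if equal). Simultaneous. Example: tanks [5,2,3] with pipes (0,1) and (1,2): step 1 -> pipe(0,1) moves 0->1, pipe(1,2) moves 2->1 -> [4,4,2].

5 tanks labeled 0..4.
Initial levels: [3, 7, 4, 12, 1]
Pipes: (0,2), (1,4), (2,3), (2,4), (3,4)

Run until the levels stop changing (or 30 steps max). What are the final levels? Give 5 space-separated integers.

Step 1: flows [2->0,1->4,3->2,2->4,3->4] -> levels [4 6 3 10 4]
Step 2: flows [0->2,1->4,3->2,4->2,3->4] -> levels [3 5 6 8 5]
Step 3: flows [2->0,1=4,3->2,2->4,3->4] -> levels [4 5 5 6 7]
Step 4: flows [2->0,4->1,3->2,4->2,4->3] -> levels [5 6 6 6 4]
Step 5: flows [2->0,1->4,2=3,2->4,3->4] -> levels [6 5 4 5 7]
Step 6: flows [0->2,4->1,3->2,4->2,4->3] -> levels [5 6 7 5 4]
Step 7: flows [2->0,1->4,2->3,2->4,3->4] -> levels [6 5 4 5 7]
  -> period-2 cycle: step 7 state = step 5 state; never stabilizes
  -> state at step 30: (30-5) mod 2 = 1, same as step 6 -> [5 6 7 5 4]

Answer: 5 6 7 5 4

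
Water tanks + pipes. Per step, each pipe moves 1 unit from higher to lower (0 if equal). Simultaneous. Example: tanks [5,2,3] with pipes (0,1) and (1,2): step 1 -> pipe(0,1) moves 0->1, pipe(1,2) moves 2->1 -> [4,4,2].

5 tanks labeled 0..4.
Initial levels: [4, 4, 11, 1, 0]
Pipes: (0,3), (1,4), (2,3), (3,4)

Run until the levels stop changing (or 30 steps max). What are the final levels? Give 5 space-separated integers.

Step 1: flows [0->3,1->4,2->3,3->4] -> levels [3 3 10 2 2]
Step 2: flows [0->3,1->4,2->3,3=4] -> levels [2 2 9 4 3]
Step 3: flows [3->0,4->1,2->3,3->4] -> levels [3 3 8 3 3]
Step 4: flows [0=3,1=4,2->3,3=4] -> levels [3 3 7 4 3]
Step 5: flows [3->0,1=4,2->3,3->4] -> levels [4 3 6 3 4]
Step 6: flows [0->3,4->1,2->3,4->3] -> levels [3 4 5 6 2]
Step 7: flows [3->0,1->4,3->2,3->4] -> levels [4 3 6 3 4]
  -> period-2 cycle: step 7 state = step 5 state; never stabilizes
  -> state at step 30: (30-5) mod 2 = 1, same as step 6 -> [3 4 5 6 2]

Answer: 3 4 5 6 2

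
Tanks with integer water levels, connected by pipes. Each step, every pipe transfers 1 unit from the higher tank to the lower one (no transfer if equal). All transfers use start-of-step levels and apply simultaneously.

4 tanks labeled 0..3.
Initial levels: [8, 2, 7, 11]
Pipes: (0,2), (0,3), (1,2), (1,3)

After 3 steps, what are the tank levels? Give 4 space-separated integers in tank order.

Answer: 6 8 7 7

Derivation:
Step 1: flows [0->2,3->0,2->1,3->1] -> levels [8 4 7 9]
Step 2: flows [0->2,3->0,2->1,3->1] -> levels [8 6 7 7]
Step 3: flows [0->2,0->3,2->1,3->1] -> levels [6 8 7 7]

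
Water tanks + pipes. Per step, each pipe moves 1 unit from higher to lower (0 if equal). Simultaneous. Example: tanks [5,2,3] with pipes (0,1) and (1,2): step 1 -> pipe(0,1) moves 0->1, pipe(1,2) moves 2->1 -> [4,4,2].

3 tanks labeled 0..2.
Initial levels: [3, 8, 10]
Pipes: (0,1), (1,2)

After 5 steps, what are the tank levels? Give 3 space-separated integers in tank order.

Step 1: flows [1->0,2->1] -> levels [4 8 9]
Step 2: flows [1->0,2->1] -> levels [5 8 8]
Step 3: flows [1->0,1=2] -> levels [6 7 8]
Step 4: flows [1->0,2->1] -> levels [7 7 7]
Step 5: flows [0=1,1=2] -> levels [7 7 7]

Answer: 7 7 7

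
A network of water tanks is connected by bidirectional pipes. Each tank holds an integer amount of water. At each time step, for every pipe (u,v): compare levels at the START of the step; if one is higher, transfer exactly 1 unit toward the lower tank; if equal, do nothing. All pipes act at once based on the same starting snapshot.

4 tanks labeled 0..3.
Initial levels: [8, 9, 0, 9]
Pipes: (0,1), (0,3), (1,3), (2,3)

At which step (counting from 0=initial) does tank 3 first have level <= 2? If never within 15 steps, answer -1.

Step 1: flows [1->0,3->0,1=3,3->2] -> levels [10 8 1 7]
Step 2: flows [0->1,0->3,1->3,3->2] -> levels [8 8 2 8]
Step 3: flows [0=1,0=3,1=3,3->2] -> levels [8 8 3 7]
Step 4: flows [0=1,0->3,1->3,3->2] -> levels [7 7 4 8]
Step 5: flows [0=1,3->0,3->1,3->2] -> levels [8 8 5 5]
Step 6: flows [0=1,0->3,1->3,2=3] -> levels [7 7 5 7]
Step 7: flows [0=1,0=3,1=3,3->2] -> levels [7 7 6 6]
Step 8: flows [0=1,0->3,1->3,2=3] -> levels [6 6 6 8]
Step 9: flows [0=1,3->0,3->1,3->2] -> levels [7 7 7 5]
Step 10: flows [0=1,0->3,1->3,2->3] -> levels [6 6 6 8]
  -> period-2 cycle (repeats step 8); tank 3 never drops to <=2
Tank 3 never reaches <=2 within 15 steps

Answer: -1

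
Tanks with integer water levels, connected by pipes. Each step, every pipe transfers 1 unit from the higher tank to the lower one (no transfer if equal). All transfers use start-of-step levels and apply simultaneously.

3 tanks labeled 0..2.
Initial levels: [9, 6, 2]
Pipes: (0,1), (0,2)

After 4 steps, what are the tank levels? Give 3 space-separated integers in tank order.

Answer: 5 6 6

Derivation:
Step 1: flows [0->1,0->2] -> levels [7 7 3]
Step 2: flows [0=1,0->2] -> levels [6 7 4]
Step 3: flows [1->0,0->2] -> levels [6 6 5]
Step 4: flows [0=1,0->2] -> levels [5 6 6]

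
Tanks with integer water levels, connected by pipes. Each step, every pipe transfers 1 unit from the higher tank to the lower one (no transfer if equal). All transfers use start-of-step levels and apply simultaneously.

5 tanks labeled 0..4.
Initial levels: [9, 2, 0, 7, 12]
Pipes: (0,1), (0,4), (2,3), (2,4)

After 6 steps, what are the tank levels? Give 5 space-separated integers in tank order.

Answer: 7 6 7 5 5

Derivation:
Step 1: flows [0->1,4->0,3->2,4->2] -> levels [9 3 2 6 10]
Step 2: flows [0->1,4->0,3->2,4->2] -> levels [9 4 4 5 8]
Step 3: flows [0->1,0->4,3->2,4->2] -> levels [7 5 6 4 8]
Step 4: flows [0->1,4->0,2->3,4->2] -> levels [7 6 6 5 6]
Step 5: flows [0->1,0->4,2->3,2=4] -> levels [5 7 5 6 7]
Step 6: flows [1->0,4->0,3->2,4->2] -> levels [7 6 7 5 5]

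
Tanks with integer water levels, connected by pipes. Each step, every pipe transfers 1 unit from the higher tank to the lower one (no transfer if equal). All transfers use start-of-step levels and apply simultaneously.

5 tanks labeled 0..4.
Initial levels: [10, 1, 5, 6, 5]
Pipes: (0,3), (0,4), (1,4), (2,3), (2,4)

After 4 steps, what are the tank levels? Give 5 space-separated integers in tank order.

Step 1: flows [0->3,0->4,4->1,3->2,2=4] -> levels [8 2 6 6 5]
Step 2: flows [0->3,0->4,4->1,2=3,2->4] -> levels [6 3 5 7 6]
Step 3: flows [3->0,0=4,4->1,3->2,4->2] -> levels [7 4 7 5 4]
Step 4: flows [0->3,0->4,1=4,2->3,2->4] -> levels [5 4 5 7 6]

Answer: 5 4 5 7 6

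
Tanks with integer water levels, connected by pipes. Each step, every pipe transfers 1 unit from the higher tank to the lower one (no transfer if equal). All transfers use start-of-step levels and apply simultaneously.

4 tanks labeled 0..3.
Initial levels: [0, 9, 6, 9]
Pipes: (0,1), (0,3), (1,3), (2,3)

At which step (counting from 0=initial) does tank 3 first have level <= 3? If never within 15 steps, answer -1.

Step 1: flows [1->0,3->0,1=3,3->2] -> levels [2 8 7 7]
Step 2: flows [1->0,3->0,1->3,2=3] -> levels [4 6 7 7]
Step 3: flows [1->0,3->0,3->1,2=3] -> levels [6 6 7 5]
Step 4: flows [0=1,0->3,1->3,2->3] -> levels [5 5 6 8]
Step 5: flows [0=1,3->0,3->1,3->2] -> levels [6 6 7 5]
  -> period-2 cycle (repeats step 3); tank 3 never drops to <=3
Tank 3 never reaches <=3 within 15 steps

Answer: -1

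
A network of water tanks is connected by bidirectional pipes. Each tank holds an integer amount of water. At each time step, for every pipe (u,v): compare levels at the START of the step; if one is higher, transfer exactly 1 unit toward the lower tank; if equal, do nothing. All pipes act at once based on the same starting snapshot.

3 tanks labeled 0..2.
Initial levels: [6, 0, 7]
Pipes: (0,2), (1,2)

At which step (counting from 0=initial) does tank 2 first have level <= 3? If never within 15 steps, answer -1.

Answer: 6

Derivation:
Step 1: flows [2->0,2->1] -> levels [7 1 5]
Step 2: flows [0->2,2->1] -> levels [6 2 5]
Step 3: flows [0->2,2->1] -> levels [5 3 5]
Step 4: flows [0=2,2->1] -> levels [5 4 4]
Step 5: flows [0->2,1=2] -> levels [4 4 5]
Step 6: flows [2->0,2->1] -> levels [5 5 3]
Tank 2 first reaches <=3 at step 6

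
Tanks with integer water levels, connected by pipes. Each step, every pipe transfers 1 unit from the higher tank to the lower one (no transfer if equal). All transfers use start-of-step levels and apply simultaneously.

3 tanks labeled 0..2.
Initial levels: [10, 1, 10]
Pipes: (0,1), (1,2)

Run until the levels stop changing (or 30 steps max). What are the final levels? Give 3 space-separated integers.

Step 1: flows [0->1,2->1] -> levels [9 3 9]
Step 2: flows [0->1,2->1] -> levels [8 5 8]
Step 3: flows [0->1,2->1] -> levels [7 7 7]
Step 4: flows [0=1,1=2] -> levels [7 7 7]
  -> stable (no change)

Answer: 7 7 7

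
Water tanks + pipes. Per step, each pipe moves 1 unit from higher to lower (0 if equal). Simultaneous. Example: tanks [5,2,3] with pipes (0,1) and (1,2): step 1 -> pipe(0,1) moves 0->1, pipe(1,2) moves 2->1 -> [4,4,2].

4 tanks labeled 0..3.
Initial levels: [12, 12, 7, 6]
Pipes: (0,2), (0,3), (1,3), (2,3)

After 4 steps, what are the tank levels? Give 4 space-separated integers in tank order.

Step 1: flows [0->2,0->3,1->3,2->3] -> levels [10 11 7 9]
Step 2: flows [0->2,0->3,1->3,3->2] -> levels [8 10 9 10]
Step 3: flows [2->0,3->0,1=3,3->2] -> levels [10 10 9 8]
Step 4: flows [0->2,0->3,1->3,2->3] -> levels [8 9 9 11]

Answer: 8 9 9 11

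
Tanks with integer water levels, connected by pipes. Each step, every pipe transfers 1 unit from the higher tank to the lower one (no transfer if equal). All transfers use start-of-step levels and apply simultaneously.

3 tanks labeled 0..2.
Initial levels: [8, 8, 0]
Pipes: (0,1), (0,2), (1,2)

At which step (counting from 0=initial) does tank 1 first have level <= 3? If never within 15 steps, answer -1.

Answer: -1

Derivation:
Step 1: flows [0=1,0->2,1->2] -> levels [7 7 2]
Step 2: flows [0=1,0->2,1->2] -> levels [6 6 4]
Step 3: flows [0=1,0->2,1->2] -> levels [5 5 6]
Step 4: flows [0=1,2->0,2->1] -> levels [6 6 4]
  -> period-2 cycle (repeats step 2); tank 1 never drops to <=3
Tank 1 never reaches <=3 within 15 steps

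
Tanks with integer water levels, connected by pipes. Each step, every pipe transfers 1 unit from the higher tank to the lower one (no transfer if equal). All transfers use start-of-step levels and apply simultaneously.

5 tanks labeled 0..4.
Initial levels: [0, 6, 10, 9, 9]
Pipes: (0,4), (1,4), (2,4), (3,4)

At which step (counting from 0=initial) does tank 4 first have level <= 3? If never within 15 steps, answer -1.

Step 1: flows [4->0,4->1,2->4,3=4] -> levels [1 7 9 9 8]
Step 2: flows [4->0,4->1,2->4,3->4] -> levels [2 8 8 8 8]
Step 3: flows [4->0,1=4,2=4,3=4] -> levels [3 8 8 8 7]
Step 4: flows [4->0,1->4,2->4,3->4] -> levels [4 7 7 7 9]
Step 5: flows [4->0,4->1,4->2,4->3] -> levels [5 8 8 8 5]
Step 6: flows [0=4,1->4,2->4,3->4] -> levels [5 7 7 7 8]
Step 7: flows [4->0,4->1,4->2,4->3] -> levels [6 8 8 8 4]
Step 8: flows [0->4,1->4,2->4,3->4] -> levels [5 7 7 7 8]
  -> period-2 cycle (repeats step 6); tank 4 never drops to <=3
Tank 4 never reaches <=3 within 15 steps

Answer: -1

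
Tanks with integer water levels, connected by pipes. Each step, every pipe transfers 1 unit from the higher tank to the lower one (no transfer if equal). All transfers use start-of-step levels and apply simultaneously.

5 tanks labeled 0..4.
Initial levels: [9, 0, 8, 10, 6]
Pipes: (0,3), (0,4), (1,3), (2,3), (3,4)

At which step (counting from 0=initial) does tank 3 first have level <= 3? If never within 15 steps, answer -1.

Step 1: flows [3->0,0->4,3->1,3->2,3->4] -> levels [9 1 9 6 8]
Step 2: flows [0->3,0->4,3->1,2->3,4->3] -> levels [7 2 8 8 8]
Step 3: flows [3->0,4->0,3->1,2=3,3=4] -> levels [9 3 8 6 7]
Step 4: flows [0->3,0->4,3->1,2->3,4->3] -> levels [7 4 7 8 7]
Step 5: flows [3->0,0=4,3->1,3->2,3->4] -> levels [8 5 8 4 8]
Step 6: flows [0->3,0=4,1->3,2->3,4->3] -> levels [7 4 7 8 7]
  -> period-2 cycle (repeats step 4); tank 3 never drops to <=3
Tank 3 never reaches <=3 within 15 steps

Answer: -1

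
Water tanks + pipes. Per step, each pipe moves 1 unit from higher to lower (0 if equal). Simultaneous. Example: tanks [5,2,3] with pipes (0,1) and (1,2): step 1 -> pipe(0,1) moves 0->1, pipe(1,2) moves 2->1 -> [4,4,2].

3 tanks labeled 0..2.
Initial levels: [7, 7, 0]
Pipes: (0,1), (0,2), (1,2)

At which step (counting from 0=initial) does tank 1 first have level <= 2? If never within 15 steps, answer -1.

Answer: -1

Derivation:
Step 1: flows [0=1,0->2,1->2] -> levels [6 6 2]
Step 2: flows [0=1,0->2,1->2] -> levels [5 5 4]
Step 3: flows [0=1,0->2,1->2] -> levels [4 4 6]
Step 4: flows [0=1,2->0,2->1] -> levels [5 5 4]
  -> period-2 cycle (repeats step 2); tank 1 never drops to <=2
Tank 1 never reaches <=2 within 15 steps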